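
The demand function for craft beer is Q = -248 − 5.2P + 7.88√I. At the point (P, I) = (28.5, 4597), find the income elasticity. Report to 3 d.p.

At P = 28.5, I = 4597: Q = 138.073.
Holding P constant, ∂Q/∂I = 7.88/(2√I) = 0.0581111.
η_I = (∂Q/∂I)·(I/Q) = 0.0581111 × (4597/138.073) = 1.935.

1.935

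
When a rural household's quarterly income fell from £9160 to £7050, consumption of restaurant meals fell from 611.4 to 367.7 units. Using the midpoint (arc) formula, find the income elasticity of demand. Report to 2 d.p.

1.91

ΔQ = 367.7 − 611.4 = -243.7; midpoint Q̄ = (611.4 + 367.7)/2 = 489.55.
ΔI = 7050 − 9160 = -2110; midpoint Ī = (9160 + 7050)/2 = 8105.
η = (ΔQ/Q̄) ÷ (ΔI/Ī) = (-243.7/489.55) ÷ (-2110/8105) = 1.91.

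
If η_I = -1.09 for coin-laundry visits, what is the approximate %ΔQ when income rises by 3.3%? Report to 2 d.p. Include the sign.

-3.60%

%ΔQ ≈ η × %ΔI = -1.09 × 3.3% = -3.60%.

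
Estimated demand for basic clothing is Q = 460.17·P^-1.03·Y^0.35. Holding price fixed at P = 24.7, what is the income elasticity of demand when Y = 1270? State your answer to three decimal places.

0.350

For a multiplicative demand Q = A·P^α·Y^β, the income elasticity is β everywhere.
Here β = 0.35, so η = 0.350.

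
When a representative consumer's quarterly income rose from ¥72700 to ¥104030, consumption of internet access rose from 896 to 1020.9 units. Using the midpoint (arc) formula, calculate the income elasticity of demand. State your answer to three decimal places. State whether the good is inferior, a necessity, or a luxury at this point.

ΔQ = 1020.9 − 896 = 124.9; midpoint Q̄ = (896 + 1020.9)/2 = 958.45.
ΔI = 104030 − 72700 = 31330; midpoint Ī = (72700 + 104030)/2 = 88365.
η = (ΔQ/Q̄) ÷ (ΔI/Ī) = (124.9/958.45) ÷ (31330/88365) = 0.368.
0 < η < 1 ⇒ necessity.

0.368 (necessity)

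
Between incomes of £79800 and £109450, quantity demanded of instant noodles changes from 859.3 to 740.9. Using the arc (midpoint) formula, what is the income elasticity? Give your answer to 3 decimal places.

-0.472

ΔQ = 740.9 − 859.3 = -118.4; midpoint Q̄ = (859.3 + 740.9)/2 = 800.1.
ΔI = 109450 − 79800 = 29650; midpoint Ī = (79800 + 109450)/2 = 94625.
η = (ΔQ/Q̄) ÷ (ΔI/Ī) = (-118.4/800.1) ÷ (29650/94625) = -0.472.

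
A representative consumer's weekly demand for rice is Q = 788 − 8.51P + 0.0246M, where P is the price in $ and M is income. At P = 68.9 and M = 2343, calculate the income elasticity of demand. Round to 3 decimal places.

0.222

At P = 68.9, M = 2343: Q = 259.299.
Holding P constant, ∂Q/∂M = 0.0246.
η_M = (∂Q/∂M)·(M/Q) = 0.0246 × (2343/259.299) = 0.222.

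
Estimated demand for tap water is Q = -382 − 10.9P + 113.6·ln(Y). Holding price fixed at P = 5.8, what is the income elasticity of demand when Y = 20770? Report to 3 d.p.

At P = 5.8, Y = 20770: Q = 684.108.
Holding P constant, ∂Q/∂Y = 113.6/Y = 0.00546943.
η_Y = (∂Q/∂Y)·(Y/Q) = 0.00546943 × (20770/684.108) = 0.166.

0.166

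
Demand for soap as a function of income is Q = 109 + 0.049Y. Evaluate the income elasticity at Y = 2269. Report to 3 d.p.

At Y = 2269: Q = 220.181.
dQ/dY = 0.049.
η = (dQ/dY)·(Y/Q) = 0.049 × (2269/220.181) = 0.505.

0.505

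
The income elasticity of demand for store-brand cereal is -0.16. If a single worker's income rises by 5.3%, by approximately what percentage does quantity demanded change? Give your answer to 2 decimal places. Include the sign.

-0.85%

%ΔQ ≈ η × %ΔI = -0.16 × 5.3% = -0.85%.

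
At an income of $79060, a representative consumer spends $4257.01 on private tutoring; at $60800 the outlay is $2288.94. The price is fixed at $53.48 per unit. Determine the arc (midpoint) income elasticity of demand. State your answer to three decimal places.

2.303

With a constant price, Q₁ = 4257.01/53.48 = 79.600 and Q₂ = 2288.94/53.48 = 42.800 (equivalently, work directly with expenditure since P cancels).
Midpoint %ΔQ = (2288.94 − 4257.01)/3272.98 = -0.60131; midpoint %ΔI = (60800 − 79060)/69930 = -0.26112.
η = -0.60131 / -0.26112 = 2.303.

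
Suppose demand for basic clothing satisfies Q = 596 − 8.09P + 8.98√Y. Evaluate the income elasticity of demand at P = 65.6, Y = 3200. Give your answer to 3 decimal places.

At P = 65.6, Y = 3200: Q = 573.282.
Holding P constant, ∂Q/∂Y = 8.98/(2√Y) = 0.0793727.
η_Y = (∂Q/∂Y)·(Y/Q) = 0.0793727 × (3200/573.282) = 0.443.

0.443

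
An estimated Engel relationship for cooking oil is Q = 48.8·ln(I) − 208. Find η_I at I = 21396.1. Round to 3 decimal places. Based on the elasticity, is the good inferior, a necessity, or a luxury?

At I = 21396.1: Q = 278.583.
dQ/dI = 48.8/I = 0.00228079 at this income.
η = (dQ/dI)·(I/Q) = 0.00228079 × (21396.1/278.583) = 0.175.
Since 0 < η < 1, the good is a necessity.

0.175 (necessity)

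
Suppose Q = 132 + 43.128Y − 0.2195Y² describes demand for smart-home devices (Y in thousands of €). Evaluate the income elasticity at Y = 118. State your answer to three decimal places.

At Y = 118: Q = 2164.7860.
dQ/dY = 43.128 − 0.439Y = -8.67400.
η = (dQ/dY)·(Y/Q) = -8.67400 × (118/2164.7860) = -0.473.

-0.473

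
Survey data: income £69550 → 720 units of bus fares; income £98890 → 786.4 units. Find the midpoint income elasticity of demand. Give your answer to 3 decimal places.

0.253

ΔQ = 786.4 − 720 = 66.4; midpoint Q̄ = (720 + 786.4)/2 = 753.2.
ΔI = 98890 − 69550 = 29340; midpoint Ī = (69550 + 98890)/2 = 84220.
η = (ΔQ/Q̄) ÷ (ΔI/Ī) = (66.4/753.2) ÷ (29340/84220) = 0.253.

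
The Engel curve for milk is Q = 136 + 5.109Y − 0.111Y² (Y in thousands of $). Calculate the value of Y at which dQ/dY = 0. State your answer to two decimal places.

23.01

dQ/dY = 5.109 − 0.222Y.
The good is inferior where dQ/dY < 0. Setting dQ/dY = 0 gives Y = 5.109 / 0.222 = 23.01.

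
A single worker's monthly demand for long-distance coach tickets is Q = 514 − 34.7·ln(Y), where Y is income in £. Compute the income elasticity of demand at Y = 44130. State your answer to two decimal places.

-0.24

At Y = 44130: Q = 142.887.
dQ/dY = -34.7/Y = -0.000786313 at this income.
η = (dQ/dY)·(Y/Q) = -0.000786313 × (44130/142.887) = -0.24.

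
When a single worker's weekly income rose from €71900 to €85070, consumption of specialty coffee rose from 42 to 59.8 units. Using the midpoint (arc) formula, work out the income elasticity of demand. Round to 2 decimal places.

2.08

ΔQ = 59.8 − 42 = 17.8; midpoint Q̄ = (42 + 59.8)/2 = 50.9.
ΔI = 85070 − 71900 = 13170; midpoint Ī = (71900 + 85070)/2 = 78485.
η = (ΔQ/Q̄) ÷ (ΔI/Ī) = (17.8/50.9) ÷ (13170/78485) = 2.08.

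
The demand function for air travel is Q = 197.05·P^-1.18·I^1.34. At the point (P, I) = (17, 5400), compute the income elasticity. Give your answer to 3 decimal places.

For a multiplicative demand Q = A·P^α·I^β, the income elasticity is β everywhere.
Here β = 1.34, so η = 1.340.

1.340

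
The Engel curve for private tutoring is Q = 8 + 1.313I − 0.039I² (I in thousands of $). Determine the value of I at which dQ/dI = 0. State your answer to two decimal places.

16.83

dQ/dI = 1.313 − 0.078I.
The good is inferior where dQ/dI < 0. Setting dQ/dI = 0 gives I = 1.313 / 0.078 = 16.83.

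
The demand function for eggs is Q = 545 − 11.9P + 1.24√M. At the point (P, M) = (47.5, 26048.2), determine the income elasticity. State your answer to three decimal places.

0.556

At P = 47.5, M = 26048.2: Q = 179.879.
Holding P constant, ∂Q/∂M = 1.24/(2√M) = 0.00384152.
η_M = (∂Q/∂M)·(M/Q) = 0.00384152 × (26048.2/179.879) = 0.556.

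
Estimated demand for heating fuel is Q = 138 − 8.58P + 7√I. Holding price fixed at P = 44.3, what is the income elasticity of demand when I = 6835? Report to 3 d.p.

At P = 44.3, I = 6835: Q = 336.624.
Holding P constant, ∂Q/∂I = 7/(2√I) = 0.0423349.
η_I = (∂Q/∂I)·(I/Q) = 0.0423349 × (6835/336.624) = 0.860.

0.860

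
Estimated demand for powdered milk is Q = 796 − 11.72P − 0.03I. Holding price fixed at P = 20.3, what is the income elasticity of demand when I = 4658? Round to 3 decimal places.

At P = 20.3, I = 4658: Q = 418.344.
Holding P constant, ∂Q/∂I = −0.03.
η_I = (∂Q/∂I)·(I/Q) = -0.03 × (4658/418.344) = -0.334.

-0.334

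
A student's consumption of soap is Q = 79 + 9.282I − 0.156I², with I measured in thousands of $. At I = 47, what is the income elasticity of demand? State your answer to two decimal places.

At I = 47: Q = 170.6500.
dQ/dI = 9.282 − 0.312I = -5.38200.
η = (dQ/dI)·(I/Q) = -5.38200 × (47/170.6500) = -1.48.

-1.48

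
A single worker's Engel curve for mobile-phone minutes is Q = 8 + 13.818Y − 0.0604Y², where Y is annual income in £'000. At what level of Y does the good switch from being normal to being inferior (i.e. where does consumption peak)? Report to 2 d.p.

dQ/dY = 13.818 − 0.1208Y.
The good is inferior where dQ/dY < 0. Setting dQ/dY = 0 gives Y = 13.818 / 0.1208 = 114.39.

114.39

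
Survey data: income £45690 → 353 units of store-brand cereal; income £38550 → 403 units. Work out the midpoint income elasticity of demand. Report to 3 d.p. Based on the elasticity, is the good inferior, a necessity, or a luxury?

-0.780 (inferior good)

ΔQ = 403 − 353 = 50; midpoint Q̄ = (353 + 403)/2 = 378.
ΔI = 38550 − 45690 = -7140; midpoint Ī = (45690 + 38550)/2 = 42120.
η = (ΔQ/Q̄) ÷ (ΔI/Ī) = (50/378) ÷ (-7140/42120) = -0.780.
η < 0 ⇒ inferior good.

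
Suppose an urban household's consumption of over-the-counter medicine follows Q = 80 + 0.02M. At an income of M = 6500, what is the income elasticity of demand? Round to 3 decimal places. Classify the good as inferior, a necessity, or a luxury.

0.619 (necessity)

At M = 6500: Q = 210.000.
dQ/dM = 0.02.
η = (dQ/dM)·(M/Q) = 0.02 × (6500/210.000) = 0.619.
Since 0 < η < 1, the good is a necessity.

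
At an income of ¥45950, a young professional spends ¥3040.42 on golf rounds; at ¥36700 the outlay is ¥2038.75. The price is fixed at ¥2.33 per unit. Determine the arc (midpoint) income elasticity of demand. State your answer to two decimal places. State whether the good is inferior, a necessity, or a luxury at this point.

With a constant price, Q₁ = 3040.42/2.33 = 1304.901 and Q₂ = 2038.75/2.33 = 875.000 (equivalently, work directly with expenditure since P cancels).
Midpoint %ΔQ = (2038.75 − 3040.42)/2539.59 = -0.39442; midpoint %ΔI = (36700 − 45950)/41325 = -0.22384.
η = -0.39442 / -0.22384 = 1.76.
η > 1 ⇒ luxury.

1.76 (luxury)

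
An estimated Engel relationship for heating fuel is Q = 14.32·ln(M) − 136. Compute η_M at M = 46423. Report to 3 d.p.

0.801

At M = 46423: Q = 17.876.
dQ/dM = 14.32/M = 0.000308468 at this income.
η = (dQ/dM)·(M/Q) = 0.000308468 × (46423/17.876) = 0.801.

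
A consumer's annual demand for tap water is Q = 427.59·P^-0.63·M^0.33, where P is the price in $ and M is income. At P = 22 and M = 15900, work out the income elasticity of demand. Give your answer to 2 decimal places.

0.33

For a multiplicative demand Q = A·P^α·M^β, the income elasticity is β everywhere.
Here β = 0.33, so η = 0.33.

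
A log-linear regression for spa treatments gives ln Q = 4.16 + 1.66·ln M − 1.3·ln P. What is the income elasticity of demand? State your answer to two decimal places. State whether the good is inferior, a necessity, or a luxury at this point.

1.66 (luxury)

In a log-linear demand, the coefficient on ln M is the income elasticity.
So η = 1.66.
η > 1 ⇒ luxury.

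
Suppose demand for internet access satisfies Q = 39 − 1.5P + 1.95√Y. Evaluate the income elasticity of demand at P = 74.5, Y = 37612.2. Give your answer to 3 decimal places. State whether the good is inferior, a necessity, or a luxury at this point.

At P = 74.5, Y = 37612.2: Q = 305.430.
Holding P constant, ∂Q/∂Y = 1.95/(2√Y) = 0.00502736.
η_Y = (∂Q/∂Y)·(Y/Q) = 0.00502736 × (37612.2/305.430) = 0.619.
Since 0 < η < 1, this is a necessity.

0.619 (necessity)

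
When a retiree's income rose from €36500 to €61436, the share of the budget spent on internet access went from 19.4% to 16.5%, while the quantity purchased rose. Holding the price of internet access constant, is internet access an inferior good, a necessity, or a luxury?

necessity

Quantity rises but the budget share falls as income rises, so 0 < η < 1.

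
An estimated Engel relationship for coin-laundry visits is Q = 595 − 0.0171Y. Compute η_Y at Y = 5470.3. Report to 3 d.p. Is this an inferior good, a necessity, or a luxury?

At Y = 5470.3: Q = 501.458.
dQ/dY = −0.0171.
η = (dQ/dY)·(Y/Q) = -0.0171 × (5470.3/501.458) = -0.187.
Since η < 0, the good is an inferior good.

-0.187 (inferior good)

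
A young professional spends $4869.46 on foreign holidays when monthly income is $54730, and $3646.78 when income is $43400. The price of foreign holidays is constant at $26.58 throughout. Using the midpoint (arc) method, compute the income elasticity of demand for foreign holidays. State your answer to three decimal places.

1.243

With a constant price, Q₁ = 4869.46/26.58 = 183.200 and Q₂ = 3646.78/26.58 = 137.200 (equivalently, work directly with expenditure since P cancels).
Midpoint %ΔQ = (3646.78 − 4869.46)/4258.12 = -0.28714; midpoint %ΔI = (43400 − 54730)/49065 = -0.23092.
η = -0.28714 / -0.23092 = 1.243.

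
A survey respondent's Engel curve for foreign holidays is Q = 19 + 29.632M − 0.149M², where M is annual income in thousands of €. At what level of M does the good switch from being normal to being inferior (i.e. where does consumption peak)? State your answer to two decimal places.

dQ/dM = 29.632 − 0.298M.
The good is inferior where dQ/dM < 0. Setting dQ/dM = 0 gives M = 29.632 / 0.298 = 99.44.

99.44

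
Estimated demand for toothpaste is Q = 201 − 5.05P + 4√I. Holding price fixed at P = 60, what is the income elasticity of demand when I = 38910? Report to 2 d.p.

0.57

At P = 60, I = 38910: Q = 687.025.
Holding P constant, ∂Q/∂I = 4/(2√I) = 0.0101391.
η_I = (∂Q/∂I)·(I/Q) = 0.0101391 × (38910/687.025) = 0.57.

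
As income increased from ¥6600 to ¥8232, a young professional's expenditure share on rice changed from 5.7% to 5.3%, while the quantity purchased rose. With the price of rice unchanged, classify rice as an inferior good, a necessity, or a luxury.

necessity

Quantity rises but the budget share falls as income rises, so 0 < η < 1.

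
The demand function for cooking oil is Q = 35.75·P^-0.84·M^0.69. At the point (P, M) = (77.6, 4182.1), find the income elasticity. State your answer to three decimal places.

For a multiplicative demand Q = A·P^α·M^β, the income elasticity is β everywhere.
Here β = 0.69, so η = 0.690.

0.690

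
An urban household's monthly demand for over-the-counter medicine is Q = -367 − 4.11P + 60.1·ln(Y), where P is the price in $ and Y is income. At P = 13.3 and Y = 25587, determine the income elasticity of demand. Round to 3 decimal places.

0.319

At P = 13.3, Y = 25587: Q = 188.342.
Holding P constant, ∂Q/∂Y = 60.1/Y = 0.00234885.
η_Y = (∂Q/∂Y)·(Y/Q) = 0.00234885 × (25587/188.342) = 0.319.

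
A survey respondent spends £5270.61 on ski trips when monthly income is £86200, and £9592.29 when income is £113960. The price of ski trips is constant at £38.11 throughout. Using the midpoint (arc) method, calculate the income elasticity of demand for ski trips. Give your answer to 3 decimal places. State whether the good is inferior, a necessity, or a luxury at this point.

2.097 (luxury)

With a constant price, Q₁ = 5270.61/38.11 = 138.300 and Q₂ = 9592.29/38.11 = 251.700 (equivalently, work directly with expenditure since P cancels).
Midpoint %ΔQ = (9592.29 − 5270.61)/7431.45 = 0.58154; midpoint %ΔI = (113960 − 86200)/100080 = 0.27738.
η = 0.58154 / 0.27738 = 2.097.
η > 1 ⇒ luxury.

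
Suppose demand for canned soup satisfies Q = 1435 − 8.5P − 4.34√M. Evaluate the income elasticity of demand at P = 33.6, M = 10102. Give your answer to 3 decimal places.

At P = 33.6, M = 10102: Q = 713.192.
Holding P constant, ∂Q/∂M = -4.34/(2√M) = -0.0215902.
η_M = (∂Q/∂M)·(M/Q) = -0.0215902 × (10102/713.192) = -0.306.

-0.306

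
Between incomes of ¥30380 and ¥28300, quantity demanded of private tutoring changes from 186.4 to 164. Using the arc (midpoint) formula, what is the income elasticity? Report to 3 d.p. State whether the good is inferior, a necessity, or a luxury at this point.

1.803 (luxury)

ΔQ = 164 − 186.4 = -22.4; midpoint Q̄ = (186.4 + 164)/2 = 175.2.
ΔI = 28300 − 30380 = -2080; midpoint Ī = (30380 + 28300)/2 = 29340.
η = (ΔQ/Q̄) ÷ (ΔI/Ī) = (-22.4/175.2) ÷ (-2080/29340) = 1.803.
η > 1 ⇒ luxury.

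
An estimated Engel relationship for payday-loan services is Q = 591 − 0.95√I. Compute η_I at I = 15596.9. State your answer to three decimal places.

-0.126

At I = 15596.9: Q = 472.357.
dQ/dI = -0.95/(2√I) = -0.00380342 at this income.
η = (dQ/dI)·(I/Q) = -0.00380342 × (15596.9/472.357) = -0.126.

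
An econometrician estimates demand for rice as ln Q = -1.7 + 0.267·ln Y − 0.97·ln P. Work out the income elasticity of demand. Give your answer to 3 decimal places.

In a log-linear demand, the coefficient on ln Y is the income elasticity.
So η = 0.267.

0.267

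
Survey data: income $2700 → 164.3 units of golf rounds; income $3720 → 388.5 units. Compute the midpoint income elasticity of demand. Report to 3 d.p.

2.553

ΔQ = 388.5 − 164.3 = 224.2; midpoint Q̄ = (164.3 + 388.5)/2 = 276.4.
ΔI = 3720 − 2700 = 1020; midpoint Ī = (2700 + 3720)/2 = 3210.
η = (ΔQ/Q̄) ÷ (ΔI/Ī) = (224.2/276.4) ÷ (1020/3210) = 2.553.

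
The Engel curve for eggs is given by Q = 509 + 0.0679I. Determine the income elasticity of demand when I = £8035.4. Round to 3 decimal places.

At I = 8035.4: Q = 1054.604.
dQ/dI = 0.0679.
η = (dQ/dI)·(I/Q) = 0.0679 × (8035.4/1054.604) = 0.517.

0.517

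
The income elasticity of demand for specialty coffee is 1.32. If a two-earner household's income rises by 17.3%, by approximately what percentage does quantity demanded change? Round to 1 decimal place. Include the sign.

%ΔQ ≈ η × %ΔI = 1.32 × 17.3% = 22.8%.

22.8%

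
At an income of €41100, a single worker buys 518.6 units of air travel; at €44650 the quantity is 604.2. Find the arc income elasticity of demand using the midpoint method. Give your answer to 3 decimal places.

1.842

ΔQ = 604.2 − 518.6 = 85.6; midpoint Q̄ = (518.6 + 604.2)/2 = 561.4.
ΔI = 44650 − 41100 = 3550; midpoint Ī = (41100 + 44650)/2 = 42875.
η = (ΔQ/Q̄) ÷ (ΔI/Ī) = (85.6/561.4) ÷ (3550/42875) = 1.842.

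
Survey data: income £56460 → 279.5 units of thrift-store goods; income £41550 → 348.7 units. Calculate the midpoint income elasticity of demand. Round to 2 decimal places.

ΔQ = 348.7 − 279.5 = 69.2; midpoint Q̄ = (279.5 + 348.7)/2 = 314.1.
ΔI = 41550 − 56460 = -14910; midpoint Ī = (56460 + 41550)/2 = 49005.
η = (ΔQ/Q̄) ÷ (ΔI/Ī) = (69.2/314.1) ÷ (-14910/49005) = -0.72.

-0.72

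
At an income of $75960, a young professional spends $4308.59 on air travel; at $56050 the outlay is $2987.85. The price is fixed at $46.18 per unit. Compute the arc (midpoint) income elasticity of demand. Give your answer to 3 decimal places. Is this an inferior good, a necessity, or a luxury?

1.200 (luxury)

With a constant price, Q₁ = 4308.59/46.18 = 93.300 and Q₂ = 2987.85/46.18 = 64.700 (equivalently, work directly with expenditure since P cancels).
Midpoint %ΔQ = (2987.85 − 4308.59)/3648.22 = -0.36202; midpoint %ΔI = (56050 − 75960)/66005 = -0.30164.
η = -0.36202 / -0.30164 = 1.200.
η > 1 ⇒ luxury.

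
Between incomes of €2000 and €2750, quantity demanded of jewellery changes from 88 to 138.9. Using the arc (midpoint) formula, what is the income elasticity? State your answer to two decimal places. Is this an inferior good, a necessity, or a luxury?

1.42 (luxury)

ΔQ = 138.9 − 88 = 50.9; midpoint Q̄ = (88 + 138.9)/2 = 113.45.
ΔI = 2750 − 2000 = 750; midpoint Ī = (2000 + 2750)/2 = 2375.
η = (ΔQ/Q̄) ÷ (ΔI/Ī) = (50.9/113.45) ÷ (750/2375) = 1.42.
η > 1 ⇒ luxury.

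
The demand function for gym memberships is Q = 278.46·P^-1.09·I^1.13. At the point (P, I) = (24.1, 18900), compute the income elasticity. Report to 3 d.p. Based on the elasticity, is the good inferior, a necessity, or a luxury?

1.130 (luxury)

For a multiplicative demand Q = A·P^α·I^β, the income elasticity is β everywhere.
Here β = 1.13, so η = 1.130.
Since η > 1, this is a luxury.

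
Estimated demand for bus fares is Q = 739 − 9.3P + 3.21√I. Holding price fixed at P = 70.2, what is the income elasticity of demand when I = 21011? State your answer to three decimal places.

0.422

At P = 70.2, I = 21011: Q = 551.435.
Holding P constant, ∂Q/∂I = 3.21/(2√I) = 0.0110727.
η_I = (∂Q/∂I)·(I/Q) = 0.0110727 × (21011/551.435) = 0.422.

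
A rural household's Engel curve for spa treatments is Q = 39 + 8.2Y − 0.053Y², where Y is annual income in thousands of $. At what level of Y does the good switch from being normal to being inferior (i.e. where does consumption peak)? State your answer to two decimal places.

77.36

dQ/dY = 8.2 − 0.106Y.
The good is inferior where dQ/dY < 0. Setting dQ/dY = 0 gives Y = 8.2 / 0.106 = 77.36.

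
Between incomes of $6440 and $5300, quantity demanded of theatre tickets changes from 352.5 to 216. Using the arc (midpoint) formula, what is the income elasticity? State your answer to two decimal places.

ΔQ = 216 − 352.5 = -136.5; midpoint Q̄ = (352.5 + 216)/2 = 284.25.
ΔI = 5300 − 6440 = -1140; midpoint Ī = (6440 + 5300)/2 = 5870.
η = (ΔQ/Q̄) ÷ (ΔI/Ī) = (-136.5/284.25) ÷ (-1140/5870) = 2.47.

2.47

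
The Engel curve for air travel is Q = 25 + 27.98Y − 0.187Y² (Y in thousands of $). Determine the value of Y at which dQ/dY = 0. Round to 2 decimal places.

dQ/dY = 27.98 − 0.374Y.
The good is inferior where dQ/dY < 0. Setting dQ/dY = 0 gives Y = 27.98 / 0.374 = 74.81.

74.81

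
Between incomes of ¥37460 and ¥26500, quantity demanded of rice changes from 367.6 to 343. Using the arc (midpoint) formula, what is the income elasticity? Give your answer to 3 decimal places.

ΔQ = 343 − 367.6 = -24.6; midpoint Q̄ = (367.6 + 343)/2 = 355.3.
ΔI = 26500 − 37460 = -10960; midpoint Ī = (37460 + 26500)/2 = 31980.
η = (ΔQ/Q̄) ÷ (ΔI/Ī) = (-24.6/355.3) ÷ (-10960/31980) = 0.202.

0.202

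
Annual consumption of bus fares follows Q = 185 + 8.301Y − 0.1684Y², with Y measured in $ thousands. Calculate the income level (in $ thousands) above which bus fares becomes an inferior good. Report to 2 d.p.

dQ/dY = 8.301 − 0.3368Y.
The good is inferior where dQ/dY < 0. Setting dQ/dY = 0 gives Y = 8.301 / 0.3368 = 24.65.

24.65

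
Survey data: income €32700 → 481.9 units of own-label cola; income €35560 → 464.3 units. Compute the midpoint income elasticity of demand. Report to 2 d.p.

-0.44

ΔQ = 464.3 − 481.9 = -17.6; midpoint Q̄ = (481.9 + 464.3)/2 = 473.1.
ΔI = 35560 − 32700 = 2860; midpoint Ī = (32700 + 35560)/2 = 34130.
η = (ΔQ/Q̄) ÷ (ΔI/Ī) = (-17.6/473.1) ÷ (2860/34130) = -0.44.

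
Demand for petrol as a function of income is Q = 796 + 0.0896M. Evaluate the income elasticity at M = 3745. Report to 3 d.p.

At M = 3745: Q = 1131.552.
dQ/dM = 0.0896.
η = (dQ/dM)·(M/Q) = 0.0896 × (3745/1131.552) = 0.297.

0.297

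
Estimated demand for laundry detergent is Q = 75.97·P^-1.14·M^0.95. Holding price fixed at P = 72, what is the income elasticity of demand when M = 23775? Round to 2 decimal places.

For a multiplicative demand Q = A·P^α·M^β, the income elasticity is β everywhere.
Here β = 0.95, so η = 0.95.

0.95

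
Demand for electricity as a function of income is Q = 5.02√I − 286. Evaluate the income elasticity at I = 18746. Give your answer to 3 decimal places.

0.856

At I = 18746: Q = 401.318.
dQ/dI = 5.02/(2√I) = 0.0183324 at this income.
η = (dQ/dI)·(I/Q) = 0.0183324 × (18746/401.318) = 0.856.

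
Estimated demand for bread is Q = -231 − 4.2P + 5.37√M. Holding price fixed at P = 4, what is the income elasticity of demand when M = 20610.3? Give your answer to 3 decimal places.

0.737

At P = 4, M = 20610.3: Q = 523.133.
Holding P constant, ∂Q/∂M = 5.37/(2√M) = 0.0187026.
η_M = (∂Q/∂M)·(M/Q) = 0.0187026 × (20610.3/523.133) = 0.737.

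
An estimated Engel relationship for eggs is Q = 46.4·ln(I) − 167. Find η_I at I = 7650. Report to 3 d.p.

At I = 7650: Q = 247.930.
dQ/dI = 46.4/I = 0.00606536 at this income.
η = (dQ/dI)·(I/Q) = 0.00606536 × (7650/247.930) = 0.187.

0.187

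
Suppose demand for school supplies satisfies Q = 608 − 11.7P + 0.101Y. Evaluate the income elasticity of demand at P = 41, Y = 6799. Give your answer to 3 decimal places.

0.843

At P = 41, Y = 6799: Q = 814.999.
Holding P constant, ∂Q/∂Y = 0.101.
η_Y = (∂Q/∂Y)·(Y/Q) = 0.101 × (6799/814.999) = 0.843.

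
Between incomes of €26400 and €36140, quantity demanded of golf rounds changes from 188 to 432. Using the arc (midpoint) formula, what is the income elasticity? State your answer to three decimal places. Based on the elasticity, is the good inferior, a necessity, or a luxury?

ΔQ = 432 − 188 = 244; midpoint Q̄ = (188 + 432)/2 = 310.
ΔI = 36140 − 26400 = 9740; midpoint Ī = (26400 + 36140)/2 = 31270.
η = (ΔQ/Q̄) ÷ (ΔI/Ī) = (244/310) ÷ (9740/31270) = 2.527.
η > 1 ⇒ luxury.

2.527 (luxury)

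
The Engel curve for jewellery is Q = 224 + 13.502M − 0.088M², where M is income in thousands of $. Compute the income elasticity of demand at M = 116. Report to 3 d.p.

-1.323

At M = 116: Q = 606.1040.
dQ/dM = 13.502 − 0.176M = -6.91400.
η = (dQ/dM)·(M/Q) = -6.91400 × (116/606.1040) = -1.323.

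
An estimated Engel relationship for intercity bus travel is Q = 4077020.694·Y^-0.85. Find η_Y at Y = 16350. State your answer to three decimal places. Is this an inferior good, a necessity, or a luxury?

For Q = A·Y^β the income elasticity is constant and equal to β.
Here β = -0.85, so η = -0.850.
Since η < 0, the good is an inferior good.

-0.850 (inferior good)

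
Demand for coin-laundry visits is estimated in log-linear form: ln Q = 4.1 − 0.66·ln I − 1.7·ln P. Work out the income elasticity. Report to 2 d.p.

In a log-linear demand, the coefficient on ln I is the income elasticity.
So η = -0.66.

-0.66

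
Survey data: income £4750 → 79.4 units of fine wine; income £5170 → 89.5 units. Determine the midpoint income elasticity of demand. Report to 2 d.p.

1.41

ΔQ = 89.5 − 79.4 = 10.1; midpoint Q̄ = (79.4 + 89.5)/2 = 84.45.
ΔI = 5170 − 4750 = 420; midpoint Ī = (4750 + 5170)/2 = 4960.
η = (ΔQ/Q̄) ÷ (ΔI/Ī) = (10.1/84.45) ÷ (420/4960) = 1.41.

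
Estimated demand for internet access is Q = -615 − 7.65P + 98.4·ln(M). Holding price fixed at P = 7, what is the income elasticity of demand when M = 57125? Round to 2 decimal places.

0.24

At P = 7, M = 57125: Q = 409.225.
Holding P constant, ∂Q/∂M = 98.4/M = 0.00172254.
η_M = (∂Q/∂M)·(M/Q) = 0.00172254 × (57125/409.225) = 0.24.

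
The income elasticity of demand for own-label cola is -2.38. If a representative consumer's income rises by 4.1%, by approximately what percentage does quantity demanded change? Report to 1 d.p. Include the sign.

-9.8%

%ΔQ ≈ η × %ΔI = -2.38 × 4.1% = -9.8%.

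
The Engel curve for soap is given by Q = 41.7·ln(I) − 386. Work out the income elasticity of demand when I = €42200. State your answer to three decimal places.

At I = 42200: Q = 58.112.
dQ/dI = 41.7/I = 0.000988152 at this income.
η = (dQ/dI)·(I/Q) = 0.000988152 × (42200/58.112) = 0.718.

0.718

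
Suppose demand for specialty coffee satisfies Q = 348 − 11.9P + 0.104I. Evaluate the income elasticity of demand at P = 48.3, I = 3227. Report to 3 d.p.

3.084

At P = 48.3, I = 3227: Q = 108.838.
Holding P constant, ∂Q/∂I = 0.104.
η_I = (∂Q/∂I)·(I/Q) = 0.104 × (3227/108.838) = 3.084.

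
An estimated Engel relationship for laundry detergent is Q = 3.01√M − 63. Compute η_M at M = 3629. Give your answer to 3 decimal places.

At M = 3629: Q = 118.326.
dQ/dM = 3.01/(2√M) = 0.0249829 at this income.
η = (dQ/dM)·(M/Q) = 0.0249829 × (3629/118.326) = 0.766.

0.766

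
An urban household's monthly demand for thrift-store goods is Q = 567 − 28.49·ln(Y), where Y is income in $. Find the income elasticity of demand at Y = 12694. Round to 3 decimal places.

At Y = 12694: Q = 297.801.
dQ/dY = -28.49/Y = -0.00224437 at this income.
η = (dQ/dY)·(Y/Q) = -0.00224437 × (12694/297.801) = -0.096.

-0.096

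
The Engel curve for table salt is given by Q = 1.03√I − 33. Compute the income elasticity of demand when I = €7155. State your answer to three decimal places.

0.805

At I = 7155: Q = 54.125.
dQ/dI = 1.03/(2√I) = 0.00608839 at this income.
η = (dQ/dI)·(I/Q) = 0.00608839 × (7155/54.125) = 0.805.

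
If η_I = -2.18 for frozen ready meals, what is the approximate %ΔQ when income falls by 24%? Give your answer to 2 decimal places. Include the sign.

52.32%

%ΔQ ≈ η × %ΔI = -2.18 × (-24%) = 52.32%.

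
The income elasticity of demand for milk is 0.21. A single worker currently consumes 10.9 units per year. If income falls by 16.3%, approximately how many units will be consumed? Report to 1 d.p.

%ΔQ ≈ η × %ΔI = 0.21 × (-16.3%) = -3.423%.
New Q ≈ 10.9 × (1 − 0.03423) = 10.5.

10.5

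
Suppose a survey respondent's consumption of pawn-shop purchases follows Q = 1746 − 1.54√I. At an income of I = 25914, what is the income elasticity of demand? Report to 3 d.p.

-0.083

At I = 25914: Q = 1498.093.
dQ/dI = -1.54/(2√I) = -0.00478325 at this income.
η = (dQ/dI)·(I/Q) = -0.00478325 × (25914/1498.093) = -0.083.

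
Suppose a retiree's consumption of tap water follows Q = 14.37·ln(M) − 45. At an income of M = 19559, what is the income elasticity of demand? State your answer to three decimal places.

0.148

At M = 19559: Q = 96.993.
dQ/dM = 14.37/M = 0.0007347 at this income.
η = (dQ/dM)·(M/Q) = 0.0007347 × (19559/96.993) = 0.148.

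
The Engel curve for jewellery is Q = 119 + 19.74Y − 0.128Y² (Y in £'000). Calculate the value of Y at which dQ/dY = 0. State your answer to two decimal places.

77.11

dQ/dY = 19.74 − 0.256Y.
The good is inferior where dQ/dY < 0. Setting dQ/dY = 0 gives Y = 19.74 / 0.256 = 77.11.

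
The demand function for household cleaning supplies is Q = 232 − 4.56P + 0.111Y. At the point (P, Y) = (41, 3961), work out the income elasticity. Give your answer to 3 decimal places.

0.907

At P = 41, Y = 3961: Q = 484.711.
Holding P constant, ∂Q/∂Y = 0.111.
η_Y = (∂Q/∂Y)·(Y/Q) = 0.111 × (3961/484.711) = 0.907.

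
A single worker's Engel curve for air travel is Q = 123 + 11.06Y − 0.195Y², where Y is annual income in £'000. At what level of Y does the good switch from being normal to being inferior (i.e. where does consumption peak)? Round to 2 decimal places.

28.36

dQ/dY = 11.06 − 0.39Y.
The good is inferior where dQ/dY < 0. Setting dQ/dY = 0 gives Y = 11.06 / 0.39 = 28.36.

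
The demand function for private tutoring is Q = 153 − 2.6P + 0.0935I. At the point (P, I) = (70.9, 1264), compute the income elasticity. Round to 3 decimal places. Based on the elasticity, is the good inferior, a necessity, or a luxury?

1.361 (luxury)

At P = 70.9, I = 1264: Q = 86.844.
Holding P constant, ∂Q/∂I = 0.0935.
η_I = (∂Q/∂I)·(I/Q) = 0.0935 × (1264/86.844) = 1.361.
Since η > 1, this is a luxury.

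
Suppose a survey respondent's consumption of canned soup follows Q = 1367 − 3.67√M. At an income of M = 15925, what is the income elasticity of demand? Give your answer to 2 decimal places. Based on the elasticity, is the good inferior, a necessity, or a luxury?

At M = 15925: Q = 903.867.
dQ/dM = -3.67/(2√M) = -0.0145411 at this income.
η = (dQ/dM)·(M/Q) = -0.0145411 × (15925/903.867) = -0.26.
Since η < 0, the good is an inferior good.

-0.26 (inferior good)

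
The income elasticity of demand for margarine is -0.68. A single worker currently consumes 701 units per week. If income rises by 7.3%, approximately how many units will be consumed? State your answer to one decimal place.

%ΔQ ≈ η × %ΔI = -0.68 × 7.3% = -4.964%.
New Q ≈ 701 × (1 − 0.04964) = 666.2.

666.2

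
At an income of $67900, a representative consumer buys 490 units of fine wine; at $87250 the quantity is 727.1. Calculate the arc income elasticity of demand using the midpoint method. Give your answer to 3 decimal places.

ΔQ = 727.1 − 490 = 237.1; midpoint Q̄ = (490 + 727.1)/2 = 608.55.
ΔI = 87250 − 67900 = 19350; midpoint Ī = (67900 + 87250)/2 = 77575.
η = (ΔQ/Q̄) ÷ (ΔI/Ī) = (237.1/608.55) ÷ (19350/77575) = 1.562.

1.562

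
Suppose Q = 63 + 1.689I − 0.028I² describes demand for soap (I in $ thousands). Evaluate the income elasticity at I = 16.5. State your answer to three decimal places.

At I = 16.5: Q = 83.2455.
dQ/dI = 1.689 − 0.056I = 0.76500.
η = (dQ/dI)·(I/Q) = 0.76500 × (16.5/83.2455) = 0.152.

0.152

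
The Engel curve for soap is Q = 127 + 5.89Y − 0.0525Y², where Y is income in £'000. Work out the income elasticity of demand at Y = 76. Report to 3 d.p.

-0.585

At Y = 76: Q = 271.4000.
dQ/dY = 5.89 − 0.105Y = -2.09000.
η = (dQ/dY)·(Y/Q) = -2.09000 × (76/271.4000) = -0.585.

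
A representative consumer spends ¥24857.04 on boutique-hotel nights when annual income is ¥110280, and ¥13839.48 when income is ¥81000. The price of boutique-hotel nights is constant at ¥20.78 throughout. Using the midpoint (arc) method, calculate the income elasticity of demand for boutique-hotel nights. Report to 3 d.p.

1.860

With a constant price, Q₁ = 24857.04/20.78 = 1196.200 and Q₂ = 13839.48/20.78 = 666.000 (equivalently, work directly with expenditure since P cancels).
Midpoint %ΔQ = (13839.48 − 24857.04)/19348.26 = -0.56943; midpoint %ΔI = (81000 − 110280)/95640 = -0.30615.
η = -0.56943 / -0.30615 = 1.860.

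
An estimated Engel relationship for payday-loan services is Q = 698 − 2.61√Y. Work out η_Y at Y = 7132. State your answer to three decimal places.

-0.231

At Y = 7132: Q = 477.582.
dQ/dY = -2.61/(2√Y) = -0.0154527 at this income.
η = (dQ/dY)·(Y/Q) = -0.0154527 × (7132/477.582) = -0.231.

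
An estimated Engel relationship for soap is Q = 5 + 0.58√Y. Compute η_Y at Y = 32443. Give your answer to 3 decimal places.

0.477

At Y = 32443: Q = 109.469.
dQ/dY = 0.58/(2√Y) = 0.00161004 at this income.
η = (dQ/dY)·(Y/Q) = 0.00161004 × (32443/109.469) = 0.477.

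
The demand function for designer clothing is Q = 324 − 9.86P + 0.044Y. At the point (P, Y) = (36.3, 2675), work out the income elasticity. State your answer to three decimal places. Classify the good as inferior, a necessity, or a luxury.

At P = 36.3, Y = 2675: Q = 83.782.
Holding P constant, ∂Q/∂Y = 0.044.
η_Y = (∂Q/∂Y)·(Y/Q) = 0.044 × (2675/83.782) = 1.405.
Since η > 1, this is a luxury.

1.405 (luxury)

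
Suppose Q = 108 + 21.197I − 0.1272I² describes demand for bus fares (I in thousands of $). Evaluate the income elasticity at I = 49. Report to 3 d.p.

At I = 49: Q = 841.2458.
dQ/dI = 21.197 − 0.2544I = 8.73140.
η = (dQ/dI)·(I/Q) = 8.73140 × (49/841.2458) = 0.509.

0.509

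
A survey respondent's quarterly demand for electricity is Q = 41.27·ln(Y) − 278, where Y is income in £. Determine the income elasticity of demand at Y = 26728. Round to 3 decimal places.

At Y = 26728: Q = 142.684.
dQ/dY = 41.27/Y = 0.00154407 at this income.
η = (dQ/dY)·(Y/Q) = 0.00154407 × (26728/142.684) = 0.289.

0.289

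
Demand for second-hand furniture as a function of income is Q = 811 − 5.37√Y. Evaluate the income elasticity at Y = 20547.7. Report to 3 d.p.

-9.333

At Y = 20547.7: Q = 41.239.
dQ/dY = -5.37/(2√Y) = -0.0187311 at this income.
η = (dQ/dY)·(Y/Q) = -0.0187311 × (20547.7/41.239) = -9.333.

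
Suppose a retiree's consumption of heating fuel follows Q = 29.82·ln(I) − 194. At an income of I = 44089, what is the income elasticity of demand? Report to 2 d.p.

0.24

At I = 44089: Q = 124.894.
dQ/dI = 29.82/I = 0.000676359 at this income.
η = (dQ/dI)·(I/Q) = 0.000676359 × (44089/124.894) = 0.24.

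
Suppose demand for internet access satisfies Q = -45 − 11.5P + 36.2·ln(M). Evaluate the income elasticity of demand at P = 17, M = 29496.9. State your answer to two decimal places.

At P = 17, M = 29496.9: Q = 132.072.
Holding P constant, ∂Q/∂M = 36.2/M = 0.00122725.
η_M = (∂Q/∂M)·(M/Q) = 0.00122725 × (29496.9/132.072) = 0.27.

0.27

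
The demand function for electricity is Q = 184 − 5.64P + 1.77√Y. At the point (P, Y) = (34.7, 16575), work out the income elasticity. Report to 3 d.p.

0.527

At P = 34.7, Y = 16575: Q = 216.169.
Holding P constant, ∂Q/∂Y = 1.77/(2√Y) = 0.00687411.
η_Y = (∂Q/∂Y)·(Y/Q) = 0.00687411 × (16575/216.169) = 0.527.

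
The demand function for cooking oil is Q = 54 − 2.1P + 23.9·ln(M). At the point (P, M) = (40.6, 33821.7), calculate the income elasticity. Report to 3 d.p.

0.110

At P = 40.6, M = 33821.7: Q = 217.990.
Holding P constant, ∂Q/∂M = 23.9/M = 0.000706647.
η_M = (∂Q/∂M)·(M/Q) = 0.000706647 × (33821.7/217.990) = 0.110.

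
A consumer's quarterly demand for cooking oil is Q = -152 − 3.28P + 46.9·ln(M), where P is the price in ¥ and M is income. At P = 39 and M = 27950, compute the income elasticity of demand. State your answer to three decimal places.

At P = 39, M = 27950: Q = 200.250.
Holding P constant, ∂Q/∂M = 46.9/M = 0.001678.
η_M = (∂Q/∂M)·(M/Q) = 0.001678 × (27950/200.250) = 0.234.

0.234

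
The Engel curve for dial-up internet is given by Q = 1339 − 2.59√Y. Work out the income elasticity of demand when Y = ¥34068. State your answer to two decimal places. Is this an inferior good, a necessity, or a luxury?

At Y = 34068: Q = 860.950.
dQ/dY = -2.59/(2√Y) = -0.00701611 at this income.
η = (dQ/dY)·(Y/Q) = -0.00701611 × (34068/860.950) = -0.28.
Since η < 0, the good is an inferior good.

-0.28 (inferior good)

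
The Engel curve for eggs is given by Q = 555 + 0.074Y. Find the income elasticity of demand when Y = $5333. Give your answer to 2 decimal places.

0.42

At Y = 5333: Q = 949.642.
dQ/dY = 0.074.
η = (dQ/dY)·(Y/Q) = 0.074 × (5333/949.642) = 0.42.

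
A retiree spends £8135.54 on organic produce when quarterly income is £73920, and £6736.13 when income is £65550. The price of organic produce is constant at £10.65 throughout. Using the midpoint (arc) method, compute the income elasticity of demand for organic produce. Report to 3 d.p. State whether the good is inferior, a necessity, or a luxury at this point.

1.568 (luxury)

With a constant price, Q₁ = 8135.54/10.65 = 763.900 and Q₂ = 6736.13/10.65 = 632.500 (equivalently, work directly with expenditure since P cancels).
Midpoint %ΔQ = (6736.13 − 8135.54)/7435.84 = -0.18820; midpoint %ΔI = (65550 − 73920)/69735 = -0.12003.
η = -0.18820 / -0.12003 = 1.568.
η > 1 ⇒ luxury.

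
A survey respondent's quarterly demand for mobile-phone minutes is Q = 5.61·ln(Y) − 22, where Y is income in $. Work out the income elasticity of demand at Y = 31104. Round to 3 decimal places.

At Y = 31104: Q = 36.036.
dQ/dY = 5.61/Y = 0.000180363 at this income.
η = (dQ/dY)·(Y/Q) = 0.000180363 × (31104/36.036) = 0.156.

0.156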